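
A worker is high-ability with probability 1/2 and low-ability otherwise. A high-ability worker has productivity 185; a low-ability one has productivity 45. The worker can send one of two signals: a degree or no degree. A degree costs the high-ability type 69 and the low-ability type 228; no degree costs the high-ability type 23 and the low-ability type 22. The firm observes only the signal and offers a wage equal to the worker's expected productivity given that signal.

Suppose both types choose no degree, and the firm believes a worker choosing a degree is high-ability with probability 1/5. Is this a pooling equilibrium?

Yes

At the pooled signal (no degree) the firm holds the prior 1/2 and pays 1/2·185 + 1/2·45 = 115. Off-path (degree) belief 1/5 gives 1/5·185 + 4/5·45 = 73.
High-ability: no degree gives 115 − 23 = 92; degree gives 73 − 69 = 4. Stays. ✓
Low-ability: no degree gives 115 − 22 = 93; degree gives 73 − 228 = -155. Stays. ✓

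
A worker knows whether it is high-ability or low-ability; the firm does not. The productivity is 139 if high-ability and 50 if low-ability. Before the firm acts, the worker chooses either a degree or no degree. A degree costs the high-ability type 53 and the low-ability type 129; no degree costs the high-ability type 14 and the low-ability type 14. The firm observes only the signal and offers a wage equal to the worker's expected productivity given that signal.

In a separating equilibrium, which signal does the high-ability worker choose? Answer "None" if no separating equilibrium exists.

degree

Try high-ability → degree, low-ability → no degree:
  Under separation the firm infers type exactly: degree → high-ability (pays 139), no degree → low-ability (pays 50).
  High-ability: degree gives 139 − 53 = 86; no degree gives 50 − 14 = 36. No deviation. ✓
  Low-ability: no degree gives 50 − 14 = 36; degree gives 139 − 129 = 10. No deviation. ✓
Both hold — the high-ability type sends degree.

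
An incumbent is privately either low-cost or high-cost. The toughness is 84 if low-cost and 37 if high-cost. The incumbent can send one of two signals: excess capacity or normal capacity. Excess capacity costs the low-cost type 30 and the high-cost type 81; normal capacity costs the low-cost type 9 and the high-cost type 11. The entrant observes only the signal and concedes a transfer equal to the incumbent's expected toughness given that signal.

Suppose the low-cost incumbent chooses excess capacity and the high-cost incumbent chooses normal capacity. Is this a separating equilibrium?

Yes

Under separation the entrant infers type exactly: excess capacity → low-cost (pays 84), normal capacity → high-cost (pays 37).
Low-cost: excess capacity gives 84 − 30 = 54; normal capacity gives 37 − 9 = 28. No deviation. ✓
High-cost: normal capacity gives 37 − 11 = 26; excess capacity gives 84 − 81 = 3. No deviation. ✓
Neither type gains from mimicking the other.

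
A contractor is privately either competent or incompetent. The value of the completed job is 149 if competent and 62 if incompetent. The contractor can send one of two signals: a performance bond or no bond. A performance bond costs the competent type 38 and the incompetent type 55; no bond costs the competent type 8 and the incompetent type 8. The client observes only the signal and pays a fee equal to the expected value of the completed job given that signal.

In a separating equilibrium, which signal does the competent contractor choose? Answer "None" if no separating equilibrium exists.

None

Try competent → bond, incompetent → no bond:
  If types separate, bond earns payment 149 and no bond earns 62.
  Competent: bond gives 149 − 38 = 111; no bond gives 62 − 8 = 54. No deviation. ✓
  Incompetent: no bond gives 62 − 8 = 54; bond gives 149 − 55 = 94. Would deviate. ✗
Try competent → no bond, incompetent → bond:
  If types separate, no bond earns payment 149 and bond earns 62.
  Competent: no bond gives 149 − 8 = 141; bond gives 62 − 38 = 24. No deviation. ✓
  Incompetent: bond gives 62 − 55 = 7; no bond gives 149 − 8 = 141. Would deviate. ✗
Neither assignment is incentive-compatible.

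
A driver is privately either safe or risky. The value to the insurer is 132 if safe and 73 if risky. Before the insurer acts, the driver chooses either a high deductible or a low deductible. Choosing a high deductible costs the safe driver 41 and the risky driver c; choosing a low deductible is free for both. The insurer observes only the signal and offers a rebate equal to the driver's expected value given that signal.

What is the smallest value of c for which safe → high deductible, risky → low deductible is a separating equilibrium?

Under separation: high deductible → safe (pays 132); low deductible → risky (pays 73).
Safe: 132 − 41 = 91 ≥ 73 − 0 = 73. Holds regardless of c. ✓
Risky: 73 − 0 ≥ 132 − c, so c ≥ 132 − 73 = 59.

59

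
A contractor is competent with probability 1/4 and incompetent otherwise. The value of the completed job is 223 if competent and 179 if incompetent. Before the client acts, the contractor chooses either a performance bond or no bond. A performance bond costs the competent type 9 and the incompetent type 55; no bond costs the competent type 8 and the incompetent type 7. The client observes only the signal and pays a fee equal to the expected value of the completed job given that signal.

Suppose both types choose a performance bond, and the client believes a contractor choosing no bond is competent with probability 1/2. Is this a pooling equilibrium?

At the pooled signal (bond) the client holds the prior 1/4 and pays 1/4·223 + 3/4·179 = 190. Off-path (no bond) belief 1/2 gives 1/2·223 + 1/2·179 = 201.
Competent: bond gives 190 − 9 = 181; no bond gives 201 − 8 = 193. Deviates. ✗
Incompetent: bond gives 190 − 55 = 135; no bond gives 201 − 7 = 194. Deviates. ✗

No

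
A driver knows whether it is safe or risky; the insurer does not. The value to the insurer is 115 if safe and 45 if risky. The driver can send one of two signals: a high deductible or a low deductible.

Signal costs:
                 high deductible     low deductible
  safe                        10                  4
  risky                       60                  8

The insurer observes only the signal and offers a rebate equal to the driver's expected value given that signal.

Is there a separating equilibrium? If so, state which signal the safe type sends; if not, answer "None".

Try safe → high deductible, risky → low deductible:
  If types separate, high deductible earns payment 115 and low deductible earns 45.
  Safe: high deductible gives 115 − 10 = 105; low deductible gives 45 − 4 = 41. No deviation. ✓
  Risky: low deductible gives 45 − 8 = 37; high deductible gives 115 − 60 = 55. Would deviate. ✗
Try safe → low deductible, risky → high deductible:
  If types separate, low deductible earns payment 115 and high deductible earns 45.
  Safe: low deductible gives 115 − 4 = 111; high deductible gives 45 − 10 = 35. No deviation. ✓
  Risky: high deductible gives 45 − 60 = -15; low deductible gives 115 − 8 = 107. Would deviate. ✗
Neither assignment is incentive-compatible.

None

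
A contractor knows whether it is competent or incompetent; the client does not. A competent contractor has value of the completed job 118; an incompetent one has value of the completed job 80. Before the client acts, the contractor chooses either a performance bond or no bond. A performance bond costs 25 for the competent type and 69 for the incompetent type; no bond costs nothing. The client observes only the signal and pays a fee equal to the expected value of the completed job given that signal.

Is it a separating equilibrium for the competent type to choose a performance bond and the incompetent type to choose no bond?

Yes

If types separate, bond earns payment 118 and no bond earns 80.
Competent: bond gives 118 − 25 = 93; no bond gives 80 − 0 = 80. No deviation. ✓
Incompetent: no bond gives 80 − 0 = 80; bond gives 118 − 69 = 49. No deviation. ✓
Both incentive constraints hold.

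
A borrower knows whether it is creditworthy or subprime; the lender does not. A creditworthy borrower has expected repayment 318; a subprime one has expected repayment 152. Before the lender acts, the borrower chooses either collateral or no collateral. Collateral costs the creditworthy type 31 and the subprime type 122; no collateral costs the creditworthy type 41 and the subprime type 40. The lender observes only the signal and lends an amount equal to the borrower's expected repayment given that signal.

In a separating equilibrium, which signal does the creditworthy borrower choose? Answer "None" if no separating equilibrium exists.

Try creditworthy → collateral, subprime → no collateral:
  Under separation the lender infers type exactly: collateral → creditworthy (pays 318), no collateral → subprime (pays 152).
  Creditworthy: collateral gives 318 − 31 = 287; no collateral gives 152 − 41 = 111. No deviation. ✓
  Subprime: no collateral gives 152 − 40 = 112; collateral gives 318 − 122 = 196. Would deviate. ✗
Try creditworthy → no collateral, subprime → collateral:
  Under separation the lender infers type exactly: no collateral → creditworthy (pays 318), collateral → subprime (pays 152).
  Creditworthy: no collateral gives 318 − 41 = 277; collateral gives 152 − 31 = 121. No deviation. ✓
  Subprime: collateral gives 152 − 122 = 30; no collateral gives 318 − 40 = 278. Would deviate. ✗
Neither assignment is incentive-compatible.

None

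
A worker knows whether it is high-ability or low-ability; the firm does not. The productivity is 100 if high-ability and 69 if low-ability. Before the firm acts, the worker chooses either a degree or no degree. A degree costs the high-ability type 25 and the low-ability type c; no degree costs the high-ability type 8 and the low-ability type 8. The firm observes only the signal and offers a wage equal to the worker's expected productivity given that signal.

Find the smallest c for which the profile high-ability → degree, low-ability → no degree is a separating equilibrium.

Under separation: degree → high-ability (pays 100); no degree → low-ability (pays 69).
High-ability: 100 − 25 = 75 ≥ 69 − 8 = 61. Holds regardless of c. ✓
Low-ability: 69 − 8 ≥ 100 − c, so c ≥ 100 − 61 = 39.

39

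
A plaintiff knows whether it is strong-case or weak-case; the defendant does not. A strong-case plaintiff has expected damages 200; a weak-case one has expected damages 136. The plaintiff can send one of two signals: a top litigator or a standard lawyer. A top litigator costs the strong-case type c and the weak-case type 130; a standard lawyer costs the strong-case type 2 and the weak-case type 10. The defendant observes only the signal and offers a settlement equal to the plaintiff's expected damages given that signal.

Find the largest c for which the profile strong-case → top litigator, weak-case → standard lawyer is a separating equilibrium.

Under separation: top litigator → strong-case (pays 200); standard lawyer → weak-case (pays 136).
Weak-case: 136 − 10 = 126 ≥ 200 − 130 = 70. Holds regardless of c. ✓
Strong-case: 200 − c ≥ 136 − 2, so c ≤ 200 − 134 = 66.

66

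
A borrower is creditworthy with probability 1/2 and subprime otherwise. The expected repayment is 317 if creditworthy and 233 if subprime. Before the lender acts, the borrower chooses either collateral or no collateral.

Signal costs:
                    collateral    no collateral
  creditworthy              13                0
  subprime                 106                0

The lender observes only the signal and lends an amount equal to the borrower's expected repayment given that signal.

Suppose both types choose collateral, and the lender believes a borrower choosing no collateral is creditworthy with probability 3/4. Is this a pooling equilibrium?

No

At the pooled signal (collateral) the lender holds the prior 1/2 and pays 1/2·317 + 1/2·233 = 275. Off-path (no collateral) belief 3/4 gives 3/4·317 + 1/4·233 = 296.
Creditworthy: collateral gives 275 − 13 = 262; no collateral gives 296 − 0 = 296. Deviates. ✗
Subprime: collateral gives 275 − 106 = 169; no collateral gives 296 − 0 = 296. Deviates. ✗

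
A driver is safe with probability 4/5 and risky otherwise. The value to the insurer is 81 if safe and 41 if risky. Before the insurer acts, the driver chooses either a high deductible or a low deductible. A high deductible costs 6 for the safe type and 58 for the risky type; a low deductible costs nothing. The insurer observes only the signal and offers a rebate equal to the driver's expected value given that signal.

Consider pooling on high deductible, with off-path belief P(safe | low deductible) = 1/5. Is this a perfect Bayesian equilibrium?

On the equilibrium path (high deductible) the insurer holds the prior 4/5 and pays 4/5·81 + 1/5·41 = 73. Off-path (low deductible) belief 1/5 gives 1/5·81 + 4/5·41 = 49.
Safe: high deductible gives 73 − 6 = 67; low deductible gives 49 − 0 = 49. Stays. ✓
Risky: high deductible gives 73 − 58 = 15; low deductible gives 49 − 0 = 49. Deviates. ✗

No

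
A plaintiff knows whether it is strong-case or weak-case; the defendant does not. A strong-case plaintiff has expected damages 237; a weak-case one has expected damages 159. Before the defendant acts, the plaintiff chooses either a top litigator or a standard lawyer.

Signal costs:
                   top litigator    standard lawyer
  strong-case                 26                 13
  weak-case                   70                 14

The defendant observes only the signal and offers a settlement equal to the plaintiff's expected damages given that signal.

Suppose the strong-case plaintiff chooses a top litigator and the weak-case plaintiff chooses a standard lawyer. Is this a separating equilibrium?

If types separate, top litigator earns payment 237 and standard lawyer earns 159.
Strong-case: top litigator gives 237 − 26 = 211; standard lawyer gives 159 − 13 = 146. No deviation. ✓
Weak-case: standard lawyer gives 159 − 14 = 145; top litigator gives 237 − 70 = 167. Would deviate. ✗

No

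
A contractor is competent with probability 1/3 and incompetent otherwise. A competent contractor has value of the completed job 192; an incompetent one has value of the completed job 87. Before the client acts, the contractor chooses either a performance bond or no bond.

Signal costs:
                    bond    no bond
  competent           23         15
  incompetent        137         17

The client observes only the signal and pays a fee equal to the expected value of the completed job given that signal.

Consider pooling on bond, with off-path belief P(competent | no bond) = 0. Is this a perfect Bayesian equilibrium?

On the equilibrium path (bond) the client holds the prior 1/3 and pays 1/3·192 + 2/3·87 = 122. Off-path (no bond) belief 0 gives 0·192 + 1·87 = 87.
Competent: bond gives 122 − 23 = 99; no bond gives 87 − 15 = 72. Stays. ✓
Incompetent: bond gives 122 − 137 = -15; no bond gives 87 − 17 = 70. Deviates. ✗

No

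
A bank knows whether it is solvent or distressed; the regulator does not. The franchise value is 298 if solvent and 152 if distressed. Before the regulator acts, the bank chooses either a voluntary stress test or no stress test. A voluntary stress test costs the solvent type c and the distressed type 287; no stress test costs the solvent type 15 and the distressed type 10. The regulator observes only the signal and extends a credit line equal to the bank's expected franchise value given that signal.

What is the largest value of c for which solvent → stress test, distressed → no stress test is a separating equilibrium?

161

Under separation: stress test → solvent (pays 298); no stress test → distressed (pays 152).
Distressed: 152 − 10 = 142 ≥ 298 − 287 = 11. Holds regardless of c. ✓
Solvent: 298 − c ≥ 152 − 15, so c ≤ 298 − 137 = 161.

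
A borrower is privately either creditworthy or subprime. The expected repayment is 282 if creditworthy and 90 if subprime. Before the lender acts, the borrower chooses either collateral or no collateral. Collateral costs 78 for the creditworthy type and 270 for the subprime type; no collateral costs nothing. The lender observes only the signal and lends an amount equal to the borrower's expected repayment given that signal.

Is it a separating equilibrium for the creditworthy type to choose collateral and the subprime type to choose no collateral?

Yes

If types separate, collateral earns payment 282 and no collateral earns 90.
Creditworthy: collateral gives 282 − 78 = 204; no collateral gives 90 − 0 = 90. No deviation. ✓
Subprime: no collateral gives 90 − 0 = 90; collateral gives 282 − 270 = 12. No deviation. ✓
Both incentive constraints hold.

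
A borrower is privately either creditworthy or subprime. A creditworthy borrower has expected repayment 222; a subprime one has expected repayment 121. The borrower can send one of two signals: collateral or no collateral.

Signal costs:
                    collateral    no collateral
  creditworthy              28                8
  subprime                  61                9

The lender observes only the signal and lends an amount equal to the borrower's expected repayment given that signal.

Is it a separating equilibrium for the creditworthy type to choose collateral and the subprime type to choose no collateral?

No

If types separate, collateral earns payment 222 and no collateral earns 121.
Creditworthy: collateral gives 222 − 28 = 194; no collateral gives 121 − 8 = 113. No deviation. ✓
Subprime: no collateral gives 121 − 9 = 112; collateral gives 222 − 61 = 161. Would deviate. ✗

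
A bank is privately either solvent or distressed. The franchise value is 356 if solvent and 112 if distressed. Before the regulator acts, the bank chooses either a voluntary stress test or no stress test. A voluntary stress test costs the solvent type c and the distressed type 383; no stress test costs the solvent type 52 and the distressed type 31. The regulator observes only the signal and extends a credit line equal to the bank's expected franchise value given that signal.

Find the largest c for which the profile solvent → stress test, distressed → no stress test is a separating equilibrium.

296

Under separation: stress test → solvent (pays 356); no stress test → distressed (pays 112).
Distressed: 112 − 31 = 81 ≥ 356 − 383 = -27. Holds regardless of c. ✓
Solvent: 356 − c ≥ 112 − 52, so c ≤ 356 − 60 = 296.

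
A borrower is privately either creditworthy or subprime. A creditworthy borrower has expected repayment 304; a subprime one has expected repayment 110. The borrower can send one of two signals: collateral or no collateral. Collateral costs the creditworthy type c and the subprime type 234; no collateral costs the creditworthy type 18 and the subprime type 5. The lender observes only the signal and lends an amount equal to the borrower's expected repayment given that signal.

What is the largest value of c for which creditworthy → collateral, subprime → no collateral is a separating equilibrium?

212

Under separation: collateral → creditworthy (pays 304); no collateral → subprime (pays 110).
Subprime: 110 − 5 = 105 ≥ 304 − 234 = 70. Holds regardless of c. ✓
Creditworthy: 304 − c ≥ 110 − 18, so c ≤ 304 − 92 = 212.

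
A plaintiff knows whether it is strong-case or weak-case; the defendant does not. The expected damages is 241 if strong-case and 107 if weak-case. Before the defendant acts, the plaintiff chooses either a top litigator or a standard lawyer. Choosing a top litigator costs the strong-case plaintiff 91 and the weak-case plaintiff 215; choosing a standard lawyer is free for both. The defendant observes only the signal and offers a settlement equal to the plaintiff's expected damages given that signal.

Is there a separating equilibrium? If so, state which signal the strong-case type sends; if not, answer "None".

top litigator

Try strong-case → top litigator, weak-case → standard lawyer:
  Under separation the defendant infers type exactly: top litigator → strong-case (pays 241), standard lawyer → weak-case (pays 107).
  Strong-case: top litigator gives 241 − 91 = 150; standard lawyer gives 107 − 0 = 107. No deviation. ✓
  Weak-case: standard lawyer gives 107 − 0 = 107; top litigator gives 241 − 215 = 26. No deviation. ✓
Both hold — the strong-case type sends top litigator.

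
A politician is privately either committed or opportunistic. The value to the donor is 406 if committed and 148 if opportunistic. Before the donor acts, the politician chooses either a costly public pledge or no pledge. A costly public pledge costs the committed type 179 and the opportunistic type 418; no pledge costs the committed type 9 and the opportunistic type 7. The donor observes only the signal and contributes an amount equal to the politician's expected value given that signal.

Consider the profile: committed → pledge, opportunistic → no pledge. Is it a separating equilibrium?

Under separation the donor infers type exactly: pledge → committed (pays 406), no pledge → opportunistic (pays 148).
Committed: pledge gives 406 − 179 = 227; no pledge gives 148 − 9 = 139. No deviation. ✓
Opportunistic: no pledge gives 148 − 7 = 141; pledge gives 406 − 418 = -12. No deviation. ✓
Neither type gains from mimicking the other.

Yes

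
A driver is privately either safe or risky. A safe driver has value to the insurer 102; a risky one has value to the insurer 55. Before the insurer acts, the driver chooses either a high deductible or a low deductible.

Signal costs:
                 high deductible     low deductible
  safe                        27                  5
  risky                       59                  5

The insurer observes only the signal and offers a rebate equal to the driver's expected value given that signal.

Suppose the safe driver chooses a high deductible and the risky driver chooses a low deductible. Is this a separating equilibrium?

If types separate, high deductible earns payment 102 and low deductible earns 55.
Safe: high deductible gives 102 − 27 = 75; low deductible gives 55 − 5 = 50. No deviation. ✓
Risky: low deductible gives 55 − 5 = 50; high deductible gives 102 − 59 = 43. No deviation. ✓
Both incentive constraints hold.

Yes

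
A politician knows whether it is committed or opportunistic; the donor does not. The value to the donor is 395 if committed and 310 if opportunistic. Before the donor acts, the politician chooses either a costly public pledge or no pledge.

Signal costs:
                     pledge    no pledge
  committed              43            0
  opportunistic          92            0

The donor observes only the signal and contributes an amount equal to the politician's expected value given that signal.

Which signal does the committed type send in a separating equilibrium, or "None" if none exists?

Try committed → pledge, opportunistic → no pledge:
  Under separation the donor infers type exactly: pledge → committed (pays 395), no pledge → opportunistic (pays 310).
  Committed: pledge gives 395 − 43 = 352; no pledge gives 310 − 0 = 310. No deviation. ✓
  Opportunistic: no pledge gives 310 − 0 = 310; pledge gives 395 − 92 = 303. No deviation. ✓
Both hold — the committed type sends pledge.

pledge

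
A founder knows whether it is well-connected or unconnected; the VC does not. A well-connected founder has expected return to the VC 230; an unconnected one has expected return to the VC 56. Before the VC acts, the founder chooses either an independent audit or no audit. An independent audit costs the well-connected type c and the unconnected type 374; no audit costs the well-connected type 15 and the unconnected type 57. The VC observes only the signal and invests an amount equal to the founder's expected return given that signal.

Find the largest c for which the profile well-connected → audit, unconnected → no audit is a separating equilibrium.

Under separation: audit → well-connected (pays 230); no audit → unconnected (pays 56).
Unconnected: 56 − 57 = -1 ≥ 230 − 374 = -144. Holds regardless of c. ✓
Well-connected: 230 − c ≥ 56 − 15, so c ≤ 230 − 41 = 189.

189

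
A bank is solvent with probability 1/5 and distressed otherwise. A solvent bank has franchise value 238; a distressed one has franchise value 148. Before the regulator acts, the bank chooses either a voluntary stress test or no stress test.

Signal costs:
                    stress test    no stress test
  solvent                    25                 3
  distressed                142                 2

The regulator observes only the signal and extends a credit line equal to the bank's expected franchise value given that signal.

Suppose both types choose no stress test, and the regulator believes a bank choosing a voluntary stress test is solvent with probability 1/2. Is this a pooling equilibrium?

At the pooled signal (no stress test) the regulator holds the prior 1/5 and pays 1/5·238 + 4/5·148 = 166. Off-path (stress test) belief 1/2 gives 1/2·238 + 1/2·148 = 193.
Solvent: no stress test gives 166 − 3 = 163; stress test gives 193 − 25 = 168. Deviates. ✗
Distressed: no stress test gives 166 − 2 = 164; stress test gives 193 − 142 = 51. Stays. ✓

No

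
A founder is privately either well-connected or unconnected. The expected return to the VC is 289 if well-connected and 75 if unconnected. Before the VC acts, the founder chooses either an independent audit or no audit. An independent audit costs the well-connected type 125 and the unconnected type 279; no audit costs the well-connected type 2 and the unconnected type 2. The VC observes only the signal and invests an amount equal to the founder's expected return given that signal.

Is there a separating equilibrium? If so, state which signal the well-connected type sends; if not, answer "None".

audit

Try well-connected → audit, unconnected → no audit:
  Under separation the VC infers type exactly: audit → well-connected (pays 289), no audit → unconnected (pays 75).
  Well-connected: audit gives 289 − 125 = 164; no audit gives 75 − 2 = 73. No deviation. ✓
  Unconnected: no audit gives 75 − 2 = 73; audit gives 289 − 279 = 10. No deviation. ✓
Both hold — the well-connected type sends audit.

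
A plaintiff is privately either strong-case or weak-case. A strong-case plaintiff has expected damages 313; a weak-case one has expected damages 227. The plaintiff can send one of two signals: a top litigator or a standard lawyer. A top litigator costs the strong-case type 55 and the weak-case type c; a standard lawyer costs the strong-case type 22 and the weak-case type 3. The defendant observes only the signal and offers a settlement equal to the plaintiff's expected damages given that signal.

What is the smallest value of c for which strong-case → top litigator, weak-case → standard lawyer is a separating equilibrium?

Under separation: top litigator → strong-case (pays 313); standard lawyer → weak-case (pays 227).
Strong-case: 313 − 55 = 258 ≥ 227 − 22 = 205. Holds regardless of c. ✓
Weak-case: 227 − 3 ≥ 313 − c, so c ≥ 313 − 224 = 89.

89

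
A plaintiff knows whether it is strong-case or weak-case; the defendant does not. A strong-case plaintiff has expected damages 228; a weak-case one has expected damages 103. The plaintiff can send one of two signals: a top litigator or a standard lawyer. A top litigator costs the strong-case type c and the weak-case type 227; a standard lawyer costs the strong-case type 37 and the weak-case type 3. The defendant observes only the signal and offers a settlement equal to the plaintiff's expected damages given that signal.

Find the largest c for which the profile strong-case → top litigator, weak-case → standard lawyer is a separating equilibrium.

162

Under separation: top litigator → strong-case (pays 228); standard lawyer → weak-case (pays 103).
Weak-case: 103 − 3 = 100 ≥ 228 − 227 = 1. Holds regardless of c. ✓
Strong-case: 228 − c ≥ 103 − 37, so c ≤ 228 − 66 = 162.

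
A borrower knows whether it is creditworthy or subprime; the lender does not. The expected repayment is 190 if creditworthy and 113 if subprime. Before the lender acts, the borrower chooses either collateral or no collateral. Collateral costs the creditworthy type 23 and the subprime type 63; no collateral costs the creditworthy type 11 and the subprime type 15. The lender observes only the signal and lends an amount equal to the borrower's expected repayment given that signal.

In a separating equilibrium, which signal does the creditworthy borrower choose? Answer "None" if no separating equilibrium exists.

Try creditworthy → collateral, subprime → no collateral:
  If types separate, collateral earns payment 190 and no collateral earns 113.
  Creditworthy: collateral gives 190 − 23 = 167; no collateral gives 113 − 11 = 102. No deviation. ✓
  Subprime: no collateral gives 113 − 15 = 98; collateral gives 190 − 63 = 127. Would deviate. ✗
Try creditworthy → no collateral, subprime → collateral:
  If types separate, no collateral earns payment 190 and collateral earns 113.
  Creditworthy: no collateral gives 190 − 11 = 179; collateral gives 113 − 23 = 90. No deviation. ✓
  Subprime: collateral gives 113 − 63 = 50; no collateral gives 190 − 15 = 175. Would deviate. ✗
Neither assignment is incentive-compatible.

None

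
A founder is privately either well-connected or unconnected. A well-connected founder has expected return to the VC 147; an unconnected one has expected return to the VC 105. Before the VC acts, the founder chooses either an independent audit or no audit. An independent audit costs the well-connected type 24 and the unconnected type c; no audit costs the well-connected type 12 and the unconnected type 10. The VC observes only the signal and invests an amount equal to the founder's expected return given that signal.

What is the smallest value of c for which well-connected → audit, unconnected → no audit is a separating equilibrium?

52

Under separation: audit → well-connected (pays 147); no audit → unconnected (pays 105).
Well-connected: 147 − 24 = 123 ≥ 105 − 12 = 93. Holds regardless of c. ✓
Unconnected: 105 − 10 ≥ 147 − c, so c ≥ 147 − 95 = 52.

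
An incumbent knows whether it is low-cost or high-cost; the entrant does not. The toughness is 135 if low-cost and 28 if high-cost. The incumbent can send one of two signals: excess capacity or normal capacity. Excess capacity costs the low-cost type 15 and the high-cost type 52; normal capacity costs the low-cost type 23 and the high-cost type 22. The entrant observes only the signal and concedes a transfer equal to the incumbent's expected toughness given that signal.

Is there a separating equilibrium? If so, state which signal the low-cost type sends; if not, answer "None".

Try low-cost → excess capacity, high-cost → normal capacity:
  Under separation the entrant infers type exactly: excess capacity → low-cost (pays 135), normal capacity → high-cost (pays 28).
  Low-cost: excess capacity gives 135 − 15 = 120; normal capacity gives 28 − 23 = 5. No deviation. ✓
  High-cost: normal capacity gives 28 − 22 = 6; excess capacity gives 135 − 52 = 83. Would deviate. ✗
Try low-cost → normal capacity, high-cost → excess capacity:
  Under separation the entrant infers type exactly: normal capacity → low-cost (pays 135), excess capacity → high-cost (pays 28).
  Low-cost: normal capacity gives 135 − 23 = 112; excess capacity gives 28 − 15 = 13. No deviation. ✓
  High-cost: excess capacity gives 28 − 52 = -24; normal capacity gives 135 − 22 = 113. Would deviate. ✗
Neither assignment is incentive-compatible.

None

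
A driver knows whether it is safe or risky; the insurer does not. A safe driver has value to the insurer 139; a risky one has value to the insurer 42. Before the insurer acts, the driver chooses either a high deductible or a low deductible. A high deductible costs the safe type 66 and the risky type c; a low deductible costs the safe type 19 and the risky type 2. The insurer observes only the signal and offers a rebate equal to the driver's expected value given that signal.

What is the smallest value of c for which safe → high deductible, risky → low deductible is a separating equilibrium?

99

Under separation: high deductible → safe (pays 139); low deductible → risky (pays 42).
Safe: 139 − 66 = 73 ≥ 42 − 19 = 23. Holds regardless of c. ✓
Risky: 42 − 2 ≥ 139 − c, so c ≥ 139 − 40 = 99.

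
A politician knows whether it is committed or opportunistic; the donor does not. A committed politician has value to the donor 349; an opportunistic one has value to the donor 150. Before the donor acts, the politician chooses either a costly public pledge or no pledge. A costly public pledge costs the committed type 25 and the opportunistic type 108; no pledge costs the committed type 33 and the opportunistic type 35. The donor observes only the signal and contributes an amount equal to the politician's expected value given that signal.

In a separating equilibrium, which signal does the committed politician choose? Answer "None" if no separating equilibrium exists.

None

Try committed → pledge, opportunistic → no pledge:
  If types separate, pledge earns payment 349 and no pledge earns 150.
  Committed: pledge gives 349 − 25 = 324; no pledge gives 150 − 33 = 117. No deviation. ✓
  Opportunistic: no pledge gives 150 − 35 = 115; pledge gives 349 − 108 = 241. Would deviate. ✗
Try committed → no pledge, opportunistic → pledge:
  If types separate, no pledge earns payment 349 and pledge earns 150.
  Committed: no pledge gives 349 − 33 = 316; pledge gives 150 − 25 = 125. No deviation. ✓
  Opportunistic: pledge gives 150 − 108 = 42; no pledge gives 349 − 35 = 314. Would deviate. ✗
Neither assignment is incentive-compatible.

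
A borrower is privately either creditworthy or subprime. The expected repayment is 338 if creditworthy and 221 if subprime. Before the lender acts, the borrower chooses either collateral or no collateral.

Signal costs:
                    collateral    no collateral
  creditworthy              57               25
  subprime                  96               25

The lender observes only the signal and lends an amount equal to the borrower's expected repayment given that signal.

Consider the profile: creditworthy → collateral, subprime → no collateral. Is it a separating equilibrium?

No

If types separate, collateral earns payment 338 and no collateral earns 221.
Creditworthy: collateral gives 338 − 57 = 281; no collateral gives 221 − 25 = 196. No deviation. ✓
Subprime: no collateral gives 221 − 25 = 196; collateral gives 338 − 96 = 242. Would deviate. ✗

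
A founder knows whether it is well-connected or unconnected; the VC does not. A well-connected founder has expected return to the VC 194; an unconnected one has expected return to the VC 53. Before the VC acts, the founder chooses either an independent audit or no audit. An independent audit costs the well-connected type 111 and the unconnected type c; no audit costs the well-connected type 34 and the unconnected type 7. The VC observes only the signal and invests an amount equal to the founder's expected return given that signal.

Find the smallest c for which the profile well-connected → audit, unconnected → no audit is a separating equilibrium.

148

Under separation: audit → well-connected (pays 194); no audit → unconnected (pays 53).
Well-connected: 194 − 111 = 83 ≥ 53 − 34 = 19. Holds regardless of c. ✓
Unconnected: 53 − 7 ≥ 194 − c, so c ≥ 194 − 46 = 148.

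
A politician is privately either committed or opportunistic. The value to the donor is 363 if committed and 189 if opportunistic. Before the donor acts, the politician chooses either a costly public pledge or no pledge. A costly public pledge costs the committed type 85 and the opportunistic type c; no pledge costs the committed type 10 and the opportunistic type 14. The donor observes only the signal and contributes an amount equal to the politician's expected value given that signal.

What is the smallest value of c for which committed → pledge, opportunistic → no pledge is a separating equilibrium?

188

Under separation: pledge → committed (pays 363); no pledge → opportunistic (pays 189).
Committed: 363 − 85 = 278 ≥ 189 − 10 = 179. Holds regardless of c. ✓
Opportunistic: 189 − 14 ≥ 363 − c, so c ≥ 363 − 175 = 188.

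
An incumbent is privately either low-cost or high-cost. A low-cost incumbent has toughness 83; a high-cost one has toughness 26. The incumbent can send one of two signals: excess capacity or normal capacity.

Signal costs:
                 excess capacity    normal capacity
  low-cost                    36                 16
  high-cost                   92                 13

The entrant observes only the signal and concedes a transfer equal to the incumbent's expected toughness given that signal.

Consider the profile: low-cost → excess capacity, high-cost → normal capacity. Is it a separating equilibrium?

Yes

If types separate, excess capacity earns payment 83 and normal capacity earns 26.
Low-cost: excess capacity gives 83 − 36 = 47; normal capacity gives 26 − 16 = 10. No deviation. ✓
High-cost: normal capacity gives 26 − 13 = 13; excess capacity gives 83 − 92 = -9. No deviation. ✓
Both incentive constraints hold.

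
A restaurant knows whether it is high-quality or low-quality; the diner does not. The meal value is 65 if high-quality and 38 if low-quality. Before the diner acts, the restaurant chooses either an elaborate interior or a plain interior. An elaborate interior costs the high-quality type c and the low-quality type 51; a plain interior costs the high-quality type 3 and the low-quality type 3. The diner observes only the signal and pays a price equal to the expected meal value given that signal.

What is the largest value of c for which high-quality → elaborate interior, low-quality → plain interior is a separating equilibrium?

Under separation: elaborate interior → high-quality (pays 65); plain interior → low-quality (pays 38).
Low-quality: 38 − 3 = 35 ≥ 65 − 51 = 14. Holds regardless of c. ✓
High-quality: 65 − c ≥ 38 − 3, so c ≤ 65 − 35 = 30.

30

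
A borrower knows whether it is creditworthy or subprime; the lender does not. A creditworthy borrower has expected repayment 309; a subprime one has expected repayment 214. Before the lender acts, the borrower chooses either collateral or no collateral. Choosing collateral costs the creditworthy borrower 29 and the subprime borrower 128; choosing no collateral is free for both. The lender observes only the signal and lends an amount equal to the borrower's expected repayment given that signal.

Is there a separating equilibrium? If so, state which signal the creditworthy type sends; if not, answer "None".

collateral

Try creditworthy → collateral, subprime → no collateral:
  If types separate, collateral earns payment 309 and no collateral earns 214.
  Creditworthy: collateral gives 309 − 29 = 280; no collateral gives 214 − 0 = 214. No deviation. ✓
  Subprime: no collateral gives 214 − 0 = 214; collateral gives 309 − 128 = 181. No deviation. ✓
Both hold — the creditworthy type sends collateral.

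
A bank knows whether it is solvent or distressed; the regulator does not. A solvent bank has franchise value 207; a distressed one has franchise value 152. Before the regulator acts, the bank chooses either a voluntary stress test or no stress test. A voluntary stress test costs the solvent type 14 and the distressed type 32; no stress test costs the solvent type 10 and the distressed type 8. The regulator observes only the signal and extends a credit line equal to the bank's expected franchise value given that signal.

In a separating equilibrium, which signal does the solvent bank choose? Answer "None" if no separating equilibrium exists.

None

Try solvent → stress test, distressed → no stress test:
  If types separate, stress test earns payment 207 and no stress test earns 152.
  Solvent: stress test gives 207 − 14 = 193; no stress test gives 152 − 10 = 142. No deviation. ✓
  Distressed: no stress test gives 152 − 8 = 144; stress test gives 207 − 32 = 175. Would deviate. ✗
Try solvent → no stress test, distressed → stress test:
  If types separate, no stress test earns payment 207 and stress test earns 152.
  Solvent: no stress test gives 207 − 10 = 197; stress test gives 152 − 14 = 138. No deviation. ✓
  Distressed: stress test gives 152 − 32 = 120; no stress test gives 207 − 8 = 199. Would deviate. ✗
Neither assignment is incentive-compatible.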